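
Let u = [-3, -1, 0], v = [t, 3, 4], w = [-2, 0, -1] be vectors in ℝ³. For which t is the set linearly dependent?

The vectors are dependent exactly when the determinant of the matrix with rows u, v, w vanishes.
Cofactor expansion gives det = 17 - t.
Setting this to zero gives t = 17.

t = 17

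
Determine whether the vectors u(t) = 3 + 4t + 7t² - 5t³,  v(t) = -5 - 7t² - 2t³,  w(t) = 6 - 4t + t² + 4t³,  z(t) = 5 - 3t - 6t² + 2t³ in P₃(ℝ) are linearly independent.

Write each element as a coordinate vector in ℝ⁴ using {1, t, …, t³}.
Row-reduce the matrix whose columns are u, v, w, z.
The reduction yields 4 nonzero rows, so the rank is 4.
Since rank = 4 (the number of vectors), the set is linearly independent.

linearly independent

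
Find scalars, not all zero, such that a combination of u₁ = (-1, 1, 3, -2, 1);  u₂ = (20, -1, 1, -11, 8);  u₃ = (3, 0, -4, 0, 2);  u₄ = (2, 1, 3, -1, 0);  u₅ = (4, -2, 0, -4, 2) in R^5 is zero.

Set up α₁u₁ + … + α₅u₅ = 0 and solve the homogeneous system.
A generator of the null space is (0, 1, -2, -3, -2).

u₂ - 2u₃ - 3u₄ - 2u₅ = 0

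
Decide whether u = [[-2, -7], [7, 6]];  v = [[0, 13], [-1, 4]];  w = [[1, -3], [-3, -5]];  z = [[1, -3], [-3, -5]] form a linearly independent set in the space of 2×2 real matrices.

Take coordinates with respect to the standard basis {E₁₁, E₁₂, E₂₁, E₂₂}.
Two of the vectors are equal, giving an immediate dependence.

linearly dependent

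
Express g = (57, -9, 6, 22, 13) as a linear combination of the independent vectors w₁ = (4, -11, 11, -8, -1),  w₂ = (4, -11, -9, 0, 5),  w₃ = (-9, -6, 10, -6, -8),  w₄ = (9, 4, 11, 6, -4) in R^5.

g = w₁ + 2w₂ - 2w₃ + 3w₄

Set up the augmented matrix [w₁ | w₂ | w₃ | w₄ | g] and row-reduce.
Row-reducing the augmented matrix gives the unique coefficients (c₁, …, c₄) = (1, 2, -2, 3).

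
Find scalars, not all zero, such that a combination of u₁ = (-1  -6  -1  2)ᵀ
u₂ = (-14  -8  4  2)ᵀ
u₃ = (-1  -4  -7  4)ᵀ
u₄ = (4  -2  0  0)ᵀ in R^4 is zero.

3u₁ - u₂ - u₃ - 3u₄ = 0

Set up α₁u₁ + … + α₄u₄ = 0 and solve the homogeneous system.
The free variable yields coefficients (3, -1, -1, -3) (any nonzero multiple also works).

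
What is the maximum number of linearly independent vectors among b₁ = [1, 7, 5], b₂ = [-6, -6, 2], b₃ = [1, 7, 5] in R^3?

2

Apply Gaussian elimination to the matrix whose rows are b₁, b₂, b₃.
Exactly 2 pivots survive; hence the rank is 2.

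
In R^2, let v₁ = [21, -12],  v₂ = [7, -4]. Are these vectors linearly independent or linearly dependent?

Form the 2×2 matrix with these as columns; its determinant is 0.
A zero determinant means the columns are linearly dependent.
Indeed v₁ - 3v₂ = 0.

linearly dependent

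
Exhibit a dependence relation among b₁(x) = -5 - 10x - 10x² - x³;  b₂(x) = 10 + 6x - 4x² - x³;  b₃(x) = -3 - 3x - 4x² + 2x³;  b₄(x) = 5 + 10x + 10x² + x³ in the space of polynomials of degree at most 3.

Pass to coordinate vectors relative to the basis {1, x, …, x³}.
Write the vectors as columns of a matrix and find a nonzero vector in its null space.
A generator of the null space is (1, 0, 0, 1).

b₁ + b₄ = 0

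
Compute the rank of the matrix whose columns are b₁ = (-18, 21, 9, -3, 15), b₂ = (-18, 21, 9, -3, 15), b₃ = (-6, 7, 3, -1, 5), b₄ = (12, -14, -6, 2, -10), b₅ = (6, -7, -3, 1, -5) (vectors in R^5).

Row-reduce the 5×5 matrix with these as rows.
The echelon form has 1 nonzero row, so the rank is 1.

1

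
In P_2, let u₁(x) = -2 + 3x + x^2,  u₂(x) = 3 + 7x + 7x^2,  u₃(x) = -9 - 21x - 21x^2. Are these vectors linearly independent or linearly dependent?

Take coordinates with respect to the standard basis {1, x, x^2}.
One vector is a scalar multiple of another, so the set is dependent.

linearly dependent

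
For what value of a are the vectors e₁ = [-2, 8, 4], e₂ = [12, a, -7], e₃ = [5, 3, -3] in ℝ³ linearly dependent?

a = 55/7

The set is linearly dependent precisely when det[e₁; e₂; e₃] = 0.
The determinant works out to 110 - 14*a.
Solving 110 - 14*a = 0 yields a = 55/7.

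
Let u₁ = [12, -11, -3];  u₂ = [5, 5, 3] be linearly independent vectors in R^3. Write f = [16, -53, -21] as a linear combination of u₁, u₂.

f = 3u₁ - 4u₂

Since u₁, u₂ are independent, the coefficients expressing f are uniquely determined by a linear system.
Row-reducing the augmented matrix gives the unique coefficients (α₁, α₂) = (3, -4).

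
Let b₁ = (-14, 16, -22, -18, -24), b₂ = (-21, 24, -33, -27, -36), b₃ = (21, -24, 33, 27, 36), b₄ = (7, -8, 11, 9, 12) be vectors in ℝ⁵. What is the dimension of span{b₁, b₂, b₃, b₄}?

Form the matrix with b₁, b₂, b₃, b₄ as columns and reduce.
The echelon form has 1 nonzero row, so the rank is 1.

dim = 1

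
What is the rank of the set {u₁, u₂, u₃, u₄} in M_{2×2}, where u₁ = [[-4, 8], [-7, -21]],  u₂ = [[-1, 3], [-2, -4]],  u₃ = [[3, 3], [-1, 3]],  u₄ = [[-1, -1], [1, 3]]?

Pass to coordinate vectors with respect to the basis {E₁₁, E₁₂, E₂₁, E₂₂}.
Apply Gaussian elimination to the matrix whose rows are u₁, u₂, u₃, u₄.
Reduction leaves 3 leading entries, giving rank 3.

rank 3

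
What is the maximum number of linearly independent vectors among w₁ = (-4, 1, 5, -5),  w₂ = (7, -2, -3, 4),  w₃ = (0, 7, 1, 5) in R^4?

Form the matrix with w₁, w₂, w₃ as columns and reduce.
Exactly 3 pivots survive; hence the rank is 3.

3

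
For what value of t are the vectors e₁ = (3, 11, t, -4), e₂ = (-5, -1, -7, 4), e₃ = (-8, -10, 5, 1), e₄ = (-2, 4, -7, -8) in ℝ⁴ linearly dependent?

Dependence holds iff the 4×4 matrix [e₁ e₂ e₃ e₄] is singular.
The determinant works out to -522*t - 6786.
Setting this to zero gives t = -13.

t = -13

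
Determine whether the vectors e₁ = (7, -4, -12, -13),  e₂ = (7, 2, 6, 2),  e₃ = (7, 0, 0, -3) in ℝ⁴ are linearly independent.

linearly dependent

Row-reduce the matrix whose columns are e₁, e₂, e₃.
The reduction yields 2 nonzero rows, so the rank is 2.
Since rank 2 < 3, the set is linearly dependent.
Indeed e₁ + 2e₂ - 3e₃ = 0.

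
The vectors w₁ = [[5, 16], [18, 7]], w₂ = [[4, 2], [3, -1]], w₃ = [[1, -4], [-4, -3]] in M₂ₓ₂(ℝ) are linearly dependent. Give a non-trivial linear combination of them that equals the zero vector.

w₁ - 2w₂ + 3w₃ = 0

Pass to coordinate vectors relative to the basis {E₁₁, E₁₂, E₂₁, E₂₂}.
Set up α₁w₁ + … + α₃w₃ = 0 and solve the homogeneous system.
One solution (up to scaling) is (1, -2, 3).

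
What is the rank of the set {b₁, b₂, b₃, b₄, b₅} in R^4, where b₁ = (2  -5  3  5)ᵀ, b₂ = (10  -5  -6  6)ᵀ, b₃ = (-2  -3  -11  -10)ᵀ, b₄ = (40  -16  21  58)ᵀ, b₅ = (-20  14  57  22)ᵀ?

Put the 4×5 matrix [b₁|b₂|b₃|b₄|b₅] into echelon form.
The echelon form has 3 nonzero rows, so the rank is 3.
(With 5 elements in a 4-dimensional space the rank is at most 4.)

3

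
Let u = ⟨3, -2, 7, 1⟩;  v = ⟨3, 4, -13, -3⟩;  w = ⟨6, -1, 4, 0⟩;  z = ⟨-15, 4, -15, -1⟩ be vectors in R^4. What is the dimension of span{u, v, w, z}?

Row-reduce the 4×4 matrix with these as rows.
Exactly 2 pivots survive; hence the rank is 2.

dim = 2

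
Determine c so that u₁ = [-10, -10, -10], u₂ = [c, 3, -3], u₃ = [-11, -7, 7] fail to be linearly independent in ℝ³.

c = 33/7

Place the vectors as rows of a 3×3 matrix; dependence ⇔ determinant zero.
The determinant works out to 140*c - 660.
This vanishes exactly when c = 33/7.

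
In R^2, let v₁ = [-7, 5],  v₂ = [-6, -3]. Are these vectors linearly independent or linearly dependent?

Row-reduce the matrix whose columns are v₁, v₂.
The reduction yields 2 nonzero rows, so the rank is 2.
Since rank = 2 (the number of vectors), the set is linearly independent.

linearly independent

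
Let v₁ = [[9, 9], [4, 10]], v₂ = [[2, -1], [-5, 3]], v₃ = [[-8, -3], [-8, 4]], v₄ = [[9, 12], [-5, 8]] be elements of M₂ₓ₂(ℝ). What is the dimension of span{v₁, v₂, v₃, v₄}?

Use coordinates relative to {E₁₁, E₁₂, E₂₁, E₂₂}.
Row-reduce the 4×4 matrix with these as rows.
Reduction leaves 4 leading entries, giving rank 4.

dim = 4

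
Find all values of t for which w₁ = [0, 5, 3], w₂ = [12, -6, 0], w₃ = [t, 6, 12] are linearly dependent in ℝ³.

Dependence holds iff the 3×3 matrix [w₁ w₂ w₃] is singular.
Cofactor expansion gives det = 18*t - 504.
Solving 18*t - 504 = 0 yields t = 28.

t = 28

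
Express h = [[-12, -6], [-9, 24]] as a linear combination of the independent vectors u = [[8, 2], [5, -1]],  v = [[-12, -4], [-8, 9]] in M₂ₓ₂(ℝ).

h = 3u + 3v

Take coordinate vectors relative to {E₁₁, E₁₂, E₂₁, E₂₂}.
Write h = c₁u + c₂v and equate components.
The system has the unique solution (c₁, c₂) = (3, 3).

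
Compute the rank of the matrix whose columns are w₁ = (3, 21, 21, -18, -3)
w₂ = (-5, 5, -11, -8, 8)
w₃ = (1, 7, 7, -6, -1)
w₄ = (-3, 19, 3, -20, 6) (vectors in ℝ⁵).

rank 2

Row-reduce the 4×5 matrix with these as rows.
There are 2 pivot columns, so rank = 2.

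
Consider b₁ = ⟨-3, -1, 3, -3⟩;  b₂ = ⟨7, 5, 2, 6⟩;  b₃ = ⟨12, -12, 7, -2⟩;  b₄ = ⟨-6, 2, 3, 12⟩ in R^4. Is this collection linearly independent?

linearly independent

Place the vectors as rows of a 4×4 matrix and reduce to echelon form.
The reduction yields 4 nonzero rows, so the rank is 4.
Since rank = 4 (the number of vectors), the set is linearly independent.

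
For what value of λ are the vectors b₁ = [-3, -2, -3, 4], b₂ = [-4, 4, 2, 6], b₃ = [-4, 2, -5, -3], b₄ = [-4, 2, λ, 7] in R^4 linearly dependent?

λ = 10/11

Place the vectors as rows of a 4×4 matrix; dependence ⇔ determinant zero.
Cofactor expansion gives det = 160 - 176*λ.
Solving 160 - 176*λ = 0 yields λ = 10/11.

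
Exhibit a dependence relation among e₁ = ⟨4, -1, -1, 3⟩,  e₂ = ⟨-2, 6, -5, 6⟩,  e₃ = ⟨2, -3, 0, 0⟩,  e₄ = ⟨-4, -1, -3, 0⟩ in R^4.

2e₁ - e₂ - 3e₃ + e₄ = 0

Write the vectors as columns of a matrix and find a nonzero vector in its null space.
A generator of the null space is (2, -1, -3, 1).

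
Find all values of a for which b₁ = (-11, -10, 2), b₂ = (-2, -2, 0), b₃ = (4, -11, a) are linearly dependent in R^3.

a = -30

The set is linearly dependent precisely when det[b₁; b₂; b₃] = 0.
The determinant works out to 2*a + 60.
This vanishes exactly when a = -30.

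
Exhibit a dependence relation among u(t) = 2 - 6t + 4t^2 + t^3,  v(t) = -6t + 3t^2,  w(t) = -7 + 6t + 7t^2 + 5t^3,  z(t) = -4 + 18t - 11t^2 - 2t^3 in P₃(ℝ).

Pass to coordinate vectors relative to the basis {1, t, …, t^3}.
Row-reduce the matrix with u, v, w, z as columns; the null space gives the coefficients.
A generator of the null space is (2, 1, 0, 1).

2u + v + z = 0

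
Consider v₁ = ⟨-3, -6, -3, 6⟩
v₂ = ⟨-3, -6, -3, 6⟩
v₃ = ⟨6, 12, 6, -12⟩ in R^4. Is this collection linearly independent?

linearly dependent

One vector is a scalar multiple of another, so the set is dependent.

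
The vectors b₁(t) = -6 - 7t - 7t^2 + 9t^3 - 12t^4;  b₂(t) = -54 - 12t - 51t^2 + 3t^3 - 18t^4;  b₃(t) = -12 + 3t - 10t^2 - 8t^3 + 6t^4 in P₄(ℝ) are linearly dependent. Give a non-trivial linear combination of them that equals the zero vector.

Take coordinates with respect to {1, t, …, t^4}.
Set up α₁b₁ + … + α₃b₃ = 0 and solve the homogeneous system.
A generator of the null space is (3, -1, 3).

3b₁ - b₂ + 3b₃ = 0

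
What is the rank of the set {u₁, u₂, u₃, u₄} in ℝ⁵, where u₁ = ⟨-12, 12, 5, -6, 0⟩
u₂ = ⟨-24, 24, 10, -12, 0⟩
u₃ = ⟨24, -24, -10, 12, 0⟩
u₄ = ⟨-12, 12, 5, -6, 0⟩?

rank 1

Put the 5×4 matrix [u₁|u₂|u₃|u₄] into echelon form.
Exactly 1 pivot survives; hence the rank is 1.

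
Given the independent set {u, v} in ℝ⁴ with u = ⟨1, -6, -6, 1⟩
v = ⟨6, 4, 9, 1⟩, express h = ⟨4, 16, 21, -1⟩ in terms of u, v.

Set up the augmented matrix [u | v | h] and row-reduce.
Row-reducing the augmented matrix gives the unique coefficients (c₁, c₂) = (-2, 1).

h = -2u + v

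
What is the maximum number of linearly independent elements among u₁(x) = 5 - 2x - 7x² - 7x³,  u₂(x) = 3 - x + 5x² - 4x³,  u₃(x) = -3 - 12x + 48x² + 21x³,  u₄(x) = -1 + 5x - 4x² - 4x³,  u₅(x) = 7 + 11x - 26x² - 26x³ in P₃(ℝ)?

Use coordinates relative to {1, x, …, x³}.
Form the matrix with u₁, u₂, u₃, u₄, u₅ as columns and reduce.
Reduction leaves 3 leading entries, giving rank 3.
(With 5 elements in a 4-dimensional space the rank is at most 4.)

3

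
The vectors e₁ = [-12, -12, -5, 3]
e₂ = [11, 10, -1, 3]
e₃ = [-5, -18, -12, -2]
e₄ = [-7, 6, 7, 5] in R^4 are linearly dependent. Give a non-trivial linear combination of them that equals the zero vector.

e₁ - e₃ - e₄ = 0

Row-reduce the matrix with e₁, e₂, e₃, e₄ as columns; the null space gives the coefficients.
A generator of the null space is (1, 0, -1, -1).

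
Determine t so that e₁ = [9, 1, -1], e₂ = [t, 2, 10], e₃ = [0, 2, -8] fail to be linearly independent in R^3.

The vectors are dependent exactly when the determinant of the matrix with rows e₁, e₂, e₃ vanishes.
Expanding, det = 6*t - 324.
Solving 6*t - 324 = 0 yields t = 54.

t = 54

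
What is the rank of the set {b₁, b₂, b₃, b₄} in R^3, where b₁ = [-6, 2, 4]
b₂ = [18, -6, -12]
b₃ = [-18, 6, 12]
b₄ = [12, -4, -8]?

Put the 3×4 matrix [b₁|b₂|b₃|b₄] into echelon form.
The echelon form has 1 nonzero row, so the rank is 1.
(With 4 elements in a 3-dimensional space the rank is at most 3.)

1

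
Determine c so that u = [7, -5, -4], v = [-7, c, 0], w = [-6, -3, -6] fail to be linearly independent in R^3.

c = 21/11

Place the vectors as rows of a 3×3 matrix; dependence ⇔ determinant zero.
Cofactor expansion gives det = 126 - 66*c.
Solving 126 - 66*c = 0 yields c = 21/11.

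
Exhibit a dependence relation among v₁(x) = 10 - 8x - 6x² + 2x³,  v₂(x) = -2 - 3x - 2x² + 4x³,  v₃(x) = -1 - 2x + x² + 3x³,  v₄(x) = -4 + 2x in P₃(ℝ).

Write each element as a vector in ℝ⁴ using {1, x, …, x³}.
Row-reduce the matrix with v₁, v₂, v₃, v₄ as columns; the null space gives the coefficients.
A generator of the null space is (1, -2, 2, 3).

v₁ - 2v₂ + 2v₃ + 3v₄ = 0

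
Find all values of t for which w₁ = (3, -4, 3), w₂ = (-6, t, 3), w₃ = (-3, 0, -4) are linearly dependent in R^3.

Place the vectors as rows of a 3×3 matrix; dependence ⇔ determinant zero.
Cofactor expansion gives det = 132 - 3*t.
This vanishes exactly when t = 44.

t = 44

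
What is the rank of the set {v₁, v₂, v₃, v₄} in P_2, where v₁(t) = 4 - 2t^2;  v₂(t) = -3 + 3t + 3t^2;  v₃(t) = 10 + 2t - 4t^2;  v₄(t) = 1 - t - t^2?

rank 2

Pass to coordinate vectors with respect to the basis {1, t, t^2}.
Form the matrix with v₁, v₂, v₃, v₄ as columns and reduce.
Reduction leaves 2 leading entries, giving rank 2.
(With 4 elements in a 3-dimensional space the rank is at most 3.)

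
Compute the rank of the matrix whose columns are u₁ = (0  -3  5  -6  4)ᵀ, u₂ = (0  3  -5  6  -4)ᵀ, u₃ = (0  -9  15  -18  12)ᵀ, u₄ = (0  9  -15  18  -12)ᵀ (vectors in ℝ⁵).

1

Apply Gaussian elimination to the matrix whose rows are u₁, u₂, u₃, u₄.
The echelon form has 1 nonzero row, so the rank is 1.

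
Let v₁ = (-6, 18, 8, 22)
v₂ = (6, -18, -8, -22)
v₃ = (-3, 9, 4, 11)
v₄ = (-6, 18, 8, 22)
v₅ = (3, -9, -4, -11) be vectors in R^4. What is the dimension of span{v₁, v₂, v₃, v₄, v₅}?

1

Put the 4×5 matrix [v₁|v₂|v₃|v₄|v₅] into echelon form.
Exactly 1 pivot survives; hence the rank is 1.
(With 5 elements in a 4-dimensional space the rank is at most 4.)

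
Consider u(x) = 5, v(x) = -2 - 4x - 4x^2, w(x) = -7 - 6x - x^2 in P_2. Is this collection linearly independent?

linearly independent

Write each element as a coordinate vector in ℝ³ using {1, x, x^2}.
Form the 3×3 matrix with these as columns; its determinant is -100.
A nonzero determinant means the columns are linearly independent.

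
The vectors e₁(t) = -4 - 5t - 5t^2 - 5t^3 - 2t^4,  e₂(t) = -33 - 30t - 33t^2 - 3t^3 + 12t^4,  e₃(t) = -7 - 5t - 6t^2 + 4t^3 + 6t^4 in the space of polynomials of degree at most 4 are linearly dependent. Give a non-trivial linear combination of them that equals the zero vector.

3e₁ - e₂ + 3e₃ = 0

Write each element as a vector in ℝ⁵ using {1, t, …, t^4}.
Solve the homogeneous system with e₁, e₂, e₃ as columns by row-reducing the coefficient matrix.
One solution (up to scaling) is (3, -1, 3).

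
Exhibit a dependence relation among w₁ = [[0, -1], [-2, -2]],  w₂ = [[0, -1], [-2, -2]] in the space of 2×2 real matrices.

Pass to coordinate vectors relative to the basis {E₁₁, E₁₂, E₂₁, E₂₂}.
Solve the homogeneous system with w₁, w₂ as columns by row-reducing the coefficient matrix.
The free variable yields coefficients (1, -1) (any nonzero multiple also works).

w₁ - w₂ = 0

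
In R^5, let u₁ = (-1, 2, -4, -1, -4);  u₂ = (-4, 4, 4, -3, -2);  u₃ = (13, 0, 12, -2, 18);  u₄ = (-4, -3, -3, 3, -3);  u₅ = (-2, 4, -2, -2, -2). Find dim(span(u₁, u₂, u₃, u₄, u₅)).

dim = 4

Apply Gaussian elimination to the matrix whose rows are u₁, u₂, u₃, u₄, u₅.
Reduction leaves 4 leading entries, giving rank 4.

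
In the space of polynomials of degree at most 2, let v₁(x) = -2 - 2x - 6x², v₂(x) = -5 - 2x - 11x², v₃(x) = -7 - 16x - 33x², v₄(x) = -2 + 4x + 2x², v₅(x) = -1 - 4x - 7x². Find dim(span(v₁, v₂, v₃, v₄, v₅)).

2

Use coordinates relative to {1, x, x²}.
Form the matrix with v₁, v₂, v₃, v₄, v₅ as columns and reduce.
Exactly 2 pivots survive; hence the rank is 2.
(With 5 elements in a 3-dimensional space the rank is at most 3.)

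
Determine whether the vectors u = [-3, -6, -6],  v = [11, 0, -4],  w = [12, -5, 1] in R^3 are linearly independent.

Form the 3×3 matrix with these as columns; its determinant is 744.
A nonzero determinant means the columns are linearly independent.

linearly independent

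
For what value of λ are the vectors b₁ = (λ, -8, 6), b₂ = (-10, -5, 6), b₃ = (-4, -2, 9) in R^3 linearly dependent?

Place the vectors as rows of a 3×3 matrix; dependence ⇔ determinant zero.
The determinant works out to -33*λ - 528.
This vanishes exactly when λ = -16.

λ = -16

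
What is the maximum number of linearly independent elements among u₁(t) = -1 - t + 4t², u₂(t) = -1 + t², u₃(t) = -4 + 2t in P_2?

3

Represent each element by its coordinate vector in ℝ³.
Row-reduce the 3×3 matrix with these as rows.
Reduction leaves 3 leading entries, giving rank 3.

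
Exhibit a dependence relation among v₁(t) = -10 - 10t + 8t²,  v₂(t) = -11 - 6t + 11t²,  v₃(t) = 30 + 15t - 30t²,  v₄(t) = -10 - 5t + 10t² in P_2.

v₃ + 3v₄ = 0

Pass to coordinate vectors relative to the basis {1, t, t²}.
Write the vectors as columns of a matrix and find a nonzero vector in its null space.
The free variable yields coefficients (0, 0, 1, 3) (any nonzero multiple also works).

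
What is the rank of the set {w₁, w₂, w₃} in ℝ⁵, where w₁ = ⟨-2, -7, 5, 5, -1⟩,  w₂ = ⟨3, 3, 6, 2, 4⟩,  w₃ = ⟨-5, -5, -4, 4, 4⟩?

Form the matrix with w₁, w₂, w₃ as columns and reduce.
There are 3 pivot columns, so rank = 3.

3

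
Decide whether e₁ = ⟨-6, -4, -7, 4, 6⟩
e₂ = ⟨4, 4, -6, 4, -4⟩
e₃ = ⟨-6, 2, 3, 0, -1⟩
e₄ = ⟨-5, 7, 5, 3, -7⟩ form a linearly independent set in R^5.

linearly independent

Row-reduce the matrix whose columns are e₁, e₂, e₃, e₄.
The reduction yields 4 nonzero rows, so the rank is 4.
Since rank = 4 (the number of vectors), the set is linearly independent.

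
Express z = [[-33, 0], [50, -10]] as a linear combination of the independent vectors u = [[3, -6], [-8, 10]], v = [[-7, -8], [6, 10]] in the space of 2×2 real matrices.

z = -4u + 3v

Work in coordinates with respect to the standard basis {E₁₁, E₁₂, E₂₁, E₂₂}.
Since u, v are independent, the coefficients expressing z are uniquely determined by a linear system.
The system has the unique solution (c₁, c₂) = (-4, 3).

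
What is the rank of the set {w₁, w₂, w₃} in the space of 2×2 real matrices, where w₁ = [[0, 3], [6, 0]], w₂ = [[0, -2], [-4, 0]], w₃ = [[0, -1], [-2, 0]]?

1

Pass to coordinate vectors with respect to the basis {E₁₁, E₁₂, E₂₁, E₂₂}.
Row-reduce the 3×4 matrix with these as rows.
There is 1 pivot column, so rank = 1.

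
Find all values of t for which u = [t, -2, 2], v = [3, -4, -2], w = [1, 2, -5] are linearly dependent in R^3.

Dependence holds iff the 3×3 matrix [u v w] is singular.
The determinant works out to 24*t - 6.
Setting this to zero gives t = 1/4.

t = 1/4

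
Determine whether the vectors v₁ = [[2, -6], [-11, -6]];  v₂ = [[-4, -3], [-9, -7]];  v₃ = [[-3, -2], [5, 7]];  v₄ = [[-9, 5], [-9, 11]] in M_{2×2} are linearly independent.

Write each element as a coordinate vector in ℝ⁴ using {E₁₁, E₁₂, E₂₁, E₂₂}.
Place the vectors as rows of a 4×4 matrix and reduce to echelon form.
The reduction yields 4 nonzero rows, so the rank is 4.
Since rank = 4 (the number of vectors), the set is linearly independent.

linearly independent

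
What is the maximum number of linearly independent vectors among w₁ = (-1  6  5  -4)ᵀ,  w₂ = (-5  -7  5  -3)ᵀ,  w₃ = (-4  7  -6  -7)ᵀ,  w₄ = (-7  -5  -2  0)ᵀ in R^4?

4

Put the 4×4 matrix [w₁|w₂|w₃|w₄] into echelon form.
Reduction leaves 4 leading entries, giving rank 4.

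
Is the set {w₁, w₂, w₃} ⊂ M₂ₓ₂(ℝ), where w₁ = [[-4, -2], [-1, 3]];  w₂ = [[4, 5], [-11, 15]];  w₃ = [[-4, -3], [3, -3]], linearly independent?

linearly dependent

Take coordinates with respect to the standard basis {E₁₁, E₁₂, E₂₁, E₂₂}.
Row-reduce the matrix whose columns are w₁, w₂, w₃.
The reduction yields 2 nonzero rows, so the rank is 2.
Since rank 2 < 3, the set is linearly dependent.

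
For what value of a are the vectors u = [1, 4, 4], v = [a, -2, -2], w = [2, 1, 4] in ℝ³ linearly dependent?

Place the vectors as rows of a 3×3 matrix; dependence ⇔ determinant zero.
Expanding, det = -12*a - 6.
This vanishes exactly when a = -1/2.

a = -1/2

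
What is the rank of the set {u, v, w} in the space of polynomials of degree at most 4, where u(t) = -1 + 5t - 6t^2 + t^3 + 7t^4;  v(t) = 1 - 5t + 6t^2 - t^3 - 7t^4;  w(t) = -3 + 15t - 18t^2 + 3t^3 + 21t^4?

Pass to coordinate vectors with respect to the basis {1, t, …, t^4}.
Row-reduce the 3×5 matrix with these as rows.
Exactly 1 pivot survives; hence the rank is 1.

rank 1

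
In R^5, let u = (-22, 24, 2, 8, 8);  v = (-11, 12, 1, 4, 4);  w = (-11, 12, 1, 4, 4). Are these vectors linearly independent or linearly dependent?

linearly dependent

Row-reduce the matrix whose columns are u, v, w.
The reduction yields 1 nonzero row, so the rank is 1.
Since rank 1 < 3, the set is linearly dependent.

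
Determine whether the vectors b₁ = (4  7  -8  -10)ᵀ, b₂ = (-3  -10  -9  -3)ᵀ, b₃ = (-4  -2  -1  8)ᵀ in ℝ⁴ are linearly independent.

linearly independent

Row-reduce the matrix whose columns are b₁, b₂, b₃.
The reduction yields 3 nonzero rows, so the rank is 3.
Since rank = 3 (the number of vectors), the set is linearly independent.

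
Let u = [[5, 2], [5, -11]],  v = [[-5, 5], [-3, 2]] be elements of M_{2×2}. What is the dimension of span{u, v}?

Represent each element by its coordinate vector in ℝ⁴.
Put the 4×2 matrix [u|v] into echelon form.
There are 2 pivot columns, so rank = 2.

dim = 2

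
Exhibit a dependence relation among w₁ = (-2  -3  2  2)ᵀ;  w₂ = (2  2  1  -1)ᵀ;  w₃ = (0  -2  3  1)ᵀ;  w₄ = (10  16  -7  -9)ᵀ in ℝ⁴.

2w₁ - 3w₂ + 2w₃ + w₄ = 0

Set up α₁w₁ + … + α₄w₄ = 0 and solve the homogeneous system.
One solution (up to scaling) is (2, -3, 2, 1).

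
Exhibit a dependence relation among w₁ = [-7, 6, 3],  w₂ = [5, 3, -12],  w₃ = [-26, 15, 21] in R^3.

Write the vectors as columns of a matrix and find a nonzero vector in its null space.
The free variable yields coefficients (3, -1, -1) (any nonzero multiple also works).

3w₁ - w₂ - w₃ = 0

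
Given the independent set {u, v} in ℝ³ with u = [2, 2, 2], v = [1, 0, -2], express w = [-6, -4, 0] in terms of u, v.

Set up the augmented matrix [u | v | w] and row-reduce.
Row-reducing the augmented matrix gives the unique coefficients (a₁, a₂) = (-2, -2).

w = -2u - 2v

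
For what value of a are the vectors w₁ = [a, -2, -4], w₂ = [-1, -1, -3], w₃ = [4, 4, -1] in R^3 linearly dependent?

a = -2

The set is linearly dependent precisely when det[w₁; w₂; w₃] = 0.
Expanding, det = 13*a + 26.
This vanishes exactly when a = -2.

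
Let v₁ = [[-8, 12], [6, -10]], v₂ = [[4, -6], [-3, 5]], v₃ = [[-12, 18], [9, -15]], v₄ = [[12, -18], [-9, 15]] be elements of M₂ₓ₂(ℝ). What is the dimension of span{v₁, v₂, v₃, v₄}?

1

Use coordinates relative to {E₁₁, E₁₂, E₂₁, E₂₂}.
Form the matrix with v₁, v₂, v₃, v₄ as columns and reduce.
The echelon form has 1 nonzero row, so the rank is 1.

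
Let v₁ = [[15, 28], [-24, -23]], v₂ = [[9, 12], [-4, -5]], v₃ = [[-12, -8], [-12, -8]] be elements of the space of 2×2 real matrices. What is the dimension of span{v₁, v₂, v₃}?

Represent each element by its coordinate vector in ℝ⁴.
Form the matrix with v₁, v₂, v₃ as columns and reduce.
The echelon form has 2 nonzero rows, so the rank is 2.

2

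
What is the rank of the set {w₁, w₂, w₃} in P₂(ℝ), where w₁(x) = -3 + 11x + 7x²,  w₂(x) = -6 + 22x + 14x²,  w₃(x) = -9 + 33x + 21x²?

Pass to coordinate vectors with respect to the basis {1, x, x²}.
Form the matrix with w₁, w₂, w₃ as columns and reduce.
There is 1 pivot column, so rank = 1.

rank 1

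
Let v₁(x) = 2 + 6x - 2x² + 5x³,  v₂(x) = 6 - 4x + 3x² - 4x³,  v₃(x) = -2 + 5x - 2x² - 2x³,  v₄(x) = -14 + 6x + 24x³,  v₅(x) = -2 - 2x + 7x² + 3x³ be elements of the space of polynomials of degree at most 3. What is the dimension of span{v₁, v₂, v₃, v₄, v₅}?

dim = 4

Pass to coordinate vectors with respect to the basis {1, x, …, x³}.
Put the 4×5 matrix [v₁|v₂|v₃|v₄|v₅] into echelon form.
Reduction leaves 4 leading entries, giving rank 4.
(With 5 elements in a 4-dimensional space the rank is at most 4.)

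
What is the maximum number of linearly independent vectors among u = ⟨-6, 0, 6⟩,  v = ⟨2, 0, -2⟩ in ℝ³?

1

Apply Gaussian elimination to the matrix whose rows are u, v.
The echelon form has 1 nonzero row, so the rank is 1.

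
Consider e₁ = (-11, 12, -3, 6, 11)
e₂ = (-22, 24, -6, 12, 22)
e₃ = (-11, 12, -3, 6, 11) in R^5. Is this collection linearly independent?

Two of the vectors are equal, giving an immediate dependence.

linearly dependent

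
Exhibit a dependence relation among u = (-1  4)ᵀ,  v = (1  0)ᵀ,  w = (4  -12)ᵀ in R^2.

Solve the homogeneous system with u, v, w as columns by row-reducing the coefficient matrix.
The free variable yields coefficients (3, -1, 1) (any nonzero multiple also works).

3u - v + w = 0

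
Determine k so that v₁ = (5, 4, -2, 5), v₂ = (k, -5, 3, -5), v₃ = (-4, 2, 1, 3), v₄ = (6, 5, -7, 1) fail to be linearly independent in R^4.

The set is linearly dependent precisely when det[v₁; v₂; v₃; v₄] = 0.
Cofactor expansion gives det = 33*k + 126.
Setting this to zero gives k = -42/11.

k = -42/11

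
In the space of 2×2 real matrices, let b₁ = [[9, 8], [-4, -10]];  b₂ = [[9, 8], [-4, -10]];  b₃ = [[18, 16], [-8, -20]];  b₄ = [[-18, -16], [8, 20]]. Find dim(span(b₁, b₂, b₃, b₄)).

Use coordinates relative to {E₁₁, E₁₂, E₂₁, E₂₂}.
Put the 4×4 matrix [b₁|b₂|b₃|b₄] into echelon form.
The echelon form has 1 nonzero row, so the rank is 1.

dim = 1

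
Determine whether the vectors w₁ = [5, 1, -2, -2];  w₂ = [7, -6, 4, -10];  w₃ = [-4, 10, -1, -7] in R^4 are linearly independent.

linearly independent

Row-reduce the matrix whose columns are w₁, w₂, w₃.
The reduction yields 3 nonzero rows, so the rank is 3.
Since rank = 3 (the number of vectors), the set is linearly independent.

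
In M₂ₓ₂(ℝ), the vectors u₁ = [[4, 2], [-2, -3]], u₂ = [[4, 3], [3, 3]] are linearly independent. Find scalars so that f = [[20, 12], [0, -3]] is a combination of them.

Take coordinate vectors relative to {E₁₁, E₁₂, E₂₁, E₂₂}.
Write f = c₁u₁ + c₂u₂ and equate components.
Row-reducing the augmented matrix gives the unique coefficients (c₁, c₂) = (3, 2).

f = 3u₁ + 2u₂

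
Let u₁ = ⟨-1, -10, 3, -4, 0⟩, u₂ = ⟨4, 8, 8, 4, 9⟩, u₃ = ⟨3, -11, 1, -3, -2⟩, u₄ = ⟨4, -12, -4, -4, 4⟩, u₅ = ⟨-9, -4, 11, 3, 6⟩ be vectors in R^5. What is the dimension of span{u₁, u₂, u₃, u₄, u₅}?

dim = 5

Put the 5×5 matrix [u₁|u₂|u₃|u₄|u₅] into echelon form.
Reduction leaves 5 leading entries, giving rank 5.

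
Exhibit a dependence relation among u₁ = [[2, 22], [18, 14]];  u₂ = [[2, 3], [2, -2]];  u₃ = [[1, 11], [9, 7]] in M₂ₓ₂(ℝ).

u₁ - 2u₃ = 0

Write each element as a vector in ℝ⁴ using {E₁₁, E₁₂, E₂₁, E₂₂}.
Set up α₁u₁ + … + α₃u₃ = 0 and solve the homogeneous system.
One solution (up to scaling) is (1, 0, -2).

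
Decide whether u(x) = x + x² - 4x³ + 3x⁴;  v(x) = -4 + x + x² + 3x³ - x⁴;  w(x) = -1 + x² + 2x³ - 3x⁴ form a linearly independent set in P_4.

Write each element as a coordinate vector in ℝ⁵ using {1, x, …, x⁴}.
Place the vectors as rows of a 3×5 matrix and reduce to echelon form.
The reduction yields 3 nonzero rows, so the rank is 3.
Since rank = 3 (the number of vectors), the set is linearly independent.

linearly independent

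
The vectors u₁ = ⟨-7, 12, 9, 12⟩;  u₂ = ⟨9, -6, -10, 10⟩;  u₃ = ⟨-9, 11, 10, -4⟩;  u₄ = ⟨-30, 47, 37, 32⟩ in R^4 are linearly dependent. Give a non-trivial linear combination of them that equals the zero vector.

Set up α₁u₁ + … + α₄u₄ = 0 and solve the homogeneous system.
One solution (up to scaling) is (3, 0, 1, -1).

3u₁ + u₃ - u₄ = 0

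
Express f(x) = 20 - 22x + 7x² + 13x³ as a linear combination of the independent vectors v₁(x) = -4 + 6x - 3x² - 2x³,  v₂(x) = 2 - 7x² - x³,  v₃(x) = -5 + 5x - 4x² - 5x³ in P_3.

Work in coordinates with respect to the standard basis {1, x, …, x³}.
Since v₁, v₂, v₃ are independent, the coefficients expressing f are uniquely determined by a linear system.
Back-substitution yields (c₁, c₂, c₃) = (-2, 1, -2).

f = -2v₁ + v₂ - 2v₃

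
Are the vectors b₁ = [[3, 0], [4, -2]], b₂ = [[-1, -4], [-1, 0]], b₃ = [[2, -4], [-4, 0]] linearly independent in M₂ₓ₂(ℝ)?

linearly independent

Take coordinates with respect to the standard basis {E₁₁, E₁₂, E₂₁, E₂₂}.
Place the vectors as rows of a 3×4 matrix and reduce to echelon form.
The reduction yields 3 nonzero rows, so the rank is 3.
Since rank = 3 (the number of vectors), the set is linearly independent.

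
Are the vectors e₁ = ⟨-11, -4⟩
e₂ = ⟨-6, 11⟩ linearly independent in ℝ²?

linearly independent

Row-reduce the matrix whose columns are e₁, e₂.
The reduction yields 2 nonzero rows, so the rank is 2.
Since rank = 2 (the number of vectors), the set is linearly independent.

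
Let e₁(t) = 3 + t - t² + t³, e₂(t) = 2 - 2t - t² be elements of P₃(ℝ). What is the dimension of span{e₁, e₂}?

Use coordinates relative to {1, t, …, t³}.
Form the matrix with e₁, e₂ as columns and reduce.
There are 2 pivot columns, so rank = 2.

dim = 2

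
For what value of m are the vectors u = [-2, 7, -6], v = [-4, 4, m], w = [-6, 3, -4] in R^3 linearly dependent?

m = -38/9

The vectors are dependent exactly when the determinant of the matrix with rows u, v, w vanishes.
Expanding, det = -36*m - 152.
This vanishes exactly when m = -38/9.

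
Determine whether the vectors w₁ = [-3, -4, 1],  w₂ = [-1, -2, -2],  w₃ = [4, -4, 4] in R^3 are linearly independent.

Place the vectors as rows of a 3×3 matrix and reduce to echelon form.
The reduction yields 3 nonzero rows, so the rank is 3.
Since rank = 3 (the number of vectors), the set is linearly independent.

linearly independent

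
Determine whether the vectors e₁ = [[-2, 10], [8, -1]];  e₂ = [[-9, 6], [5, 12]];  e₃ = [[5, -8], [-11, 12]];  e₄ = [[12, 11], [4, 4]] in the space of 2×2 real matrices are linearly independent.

linearly independent

Take coordinates with respect to the standard basis {E₁₁, E₁₂, E₂₁, E₂₂}.
Place the vectors as rows of a 4×4 matrix and reduce to echelon form.
The reduction yields 4 nonzero rows, so the rank is 4.
Since rank = 4 (the number of vectors), the set is linearly independent.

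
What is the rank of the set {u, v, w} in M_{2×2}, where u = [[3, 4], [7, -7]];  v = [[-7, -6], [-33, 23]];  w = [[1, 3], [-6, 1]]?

Represent each element by its coordinate vector in ℝ⁴.
Put the 4×3 matrix [u|v|w] into echelon form.
There are 2 pivot columns, so rank = 2.

2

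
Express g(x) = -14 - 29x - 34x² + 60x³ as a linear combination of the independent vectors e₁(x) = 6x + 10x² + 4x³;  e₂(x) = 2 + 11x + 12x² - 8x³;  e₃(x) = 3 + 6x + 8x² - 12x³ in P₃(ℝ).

Identify each element with its coordinate vector in ℝ⁴ via {1, x, …, x³}.
Since e₁, e₂, e₃ are independent, the coefficients expressing g are uniquely determined by a linear system.
The system has the unique solution (α₁, α₂, α₃) = (1, -1, -4).

g = e₁ - e₂ - 4e₃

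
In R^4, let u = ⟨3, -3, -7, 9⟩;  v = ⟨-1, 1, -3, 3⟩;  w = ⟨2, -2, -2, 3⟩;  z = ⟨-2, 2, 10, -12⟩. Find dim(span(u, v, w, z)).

2

Form the matrix with u, v, w, z as columns and reduce.
The echelon form has 2 nonzero rows, so the rank is 2.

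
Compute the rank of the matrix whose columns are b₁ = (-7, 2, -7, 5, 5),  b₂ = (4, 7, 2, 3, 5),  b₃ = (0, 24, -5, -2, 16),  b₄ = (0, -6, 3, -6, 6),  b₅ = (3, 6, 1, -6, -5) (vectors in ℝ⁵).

Form the matrix with b₁, b₂, b₃, b₄, b₅ as columns and reduce.
Exactly 4 pivots survive; hence the rank is 4.

rank 4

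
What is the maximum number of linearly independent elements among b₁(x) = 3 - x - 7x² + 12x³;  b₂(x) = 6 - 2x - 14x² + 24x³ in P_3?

1

Use coordinates relative to {1, x, …, x³}.
Form the matrix with b₁, b₂ as columns and reduce.
There is 1 pivot column, so rank = 1.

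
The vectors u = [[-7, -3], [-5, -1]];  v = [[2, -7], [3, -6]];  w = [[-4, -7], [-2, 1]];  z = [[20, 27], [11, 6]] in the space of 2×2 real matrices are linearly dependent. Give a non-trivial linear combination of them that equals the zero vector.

Pass to coordinate vectors relative to the basis {E₁₁, E₁₂, E₂₁, E₂₂}.
Row-reduce the matrix with u, v, w, z as columns; the null space gives the coefficients.
The free variable yields coefficients (2, 1, 2, 1) (any nonzero multiple also works).

2u + v + 2w + z = 0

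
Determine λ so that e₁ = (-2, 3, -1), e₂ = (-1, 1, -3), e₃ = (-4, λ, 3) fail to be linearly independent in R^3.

λ = 7

The vectors are dependent exactly when the determinant of the matrix with rows e₁, e₂, e₃ vanishes.
Expanding, det = 35 - 5*λ.
Setting this to zero gives λ = 7.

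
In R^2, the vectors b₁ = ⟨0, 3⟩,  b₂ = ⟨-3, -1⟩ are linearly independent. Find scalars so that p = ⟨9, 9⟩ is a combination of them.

Since b₁, b₂ are independent, the coefficients expressing p are uniquely determined by a linear system.
Back-substitution yields (a₁, a₂) = (2, -3).

p = 2b₁ - 3b₂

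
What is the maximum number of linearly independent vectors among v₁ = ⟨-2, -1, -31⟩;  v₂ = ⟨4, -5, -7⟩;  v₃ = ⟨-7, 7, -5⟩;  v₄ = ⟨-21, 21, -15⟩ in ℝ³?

2

Apply Gaussian elimination to the matrix whose rows are v₁, v₂, v₃, v₄.
The echelon form has 2 nonzero rows, so the rank is 2.
(With 4 elements in a 3-dimensional space the rank is at most 3.)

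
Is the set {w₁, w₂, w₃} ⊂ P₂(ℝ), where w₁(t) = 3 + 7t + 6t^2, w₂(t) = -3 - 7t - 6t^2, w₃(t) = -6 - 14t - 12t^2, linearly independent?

Write each element as a coordinate vector in ℝ³ using {1, t, t^2}.
Form the 3×3 matrix with these as columns; its determinant is 0.
A zero determinant means the columns are linearly dependent.

linearly dependent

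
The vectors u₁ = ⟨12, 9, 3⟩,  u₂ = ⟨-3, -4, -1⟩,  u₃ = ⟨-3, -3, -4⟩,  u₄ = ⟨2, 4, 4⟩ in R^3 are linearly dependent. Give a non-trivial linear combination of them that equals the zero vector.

u₁ + 3u₂ + 3u₃ + 3u₄ = 0

Solve the homogeneous system with u₁, u₂, u₃, u₄ as columns by row-reducing the coefficient matrix.
A generator of the null space is (1, 3, 3, 3).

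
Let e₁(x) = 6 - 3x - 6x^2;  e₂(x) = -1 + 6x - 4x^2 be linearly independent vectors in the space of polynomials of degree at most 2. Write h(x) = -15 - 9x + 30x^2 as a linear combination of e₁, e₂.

Identify each element with its coordinate vector in ℝ³ via {1, x, x^2}.
Solve the system with e₁, e₂ as columns and h as the right-hand side.
Row-reducing the augmented matrix gives the unique coefficients (α₁, α₂) = (-3, -3).

h = -3e₁ - 3e₂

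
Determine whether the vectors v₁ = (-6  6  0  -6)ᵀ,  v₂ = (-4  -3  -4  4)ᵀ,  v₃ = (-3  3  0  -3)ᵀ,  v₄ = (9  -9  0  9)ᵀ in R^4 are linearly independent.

Form the 4×4 matrix with these as columns; its determinant is 0.
A zero determinant means the columns are linearly dependent.
Indeed v₁ - 2v₃ = 0.

linearly dependent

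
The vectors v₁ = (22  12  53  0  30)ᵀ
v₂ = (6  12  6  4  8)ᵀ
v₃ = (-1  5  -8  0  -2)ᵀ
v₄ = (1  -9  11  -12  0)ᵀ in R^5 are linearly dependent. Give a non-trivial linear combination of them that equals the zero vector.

Row-reduce the matrix with v₁, v₂, v₃, v₄ as columns; the null space gives the coefficients.
One solution (up to scaling) is (1, -3, 3, -1).

v₁ - 3v₂ + 3v₃ - v₄ = 0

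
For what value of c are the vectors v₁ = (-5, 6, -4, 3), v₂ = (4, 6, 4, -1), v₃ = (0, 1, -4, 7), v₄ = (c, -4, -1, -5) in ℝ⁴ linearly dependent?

The vectors are dependent exactly when the determinant of the matrix with rows v₁, v₂, v₃, v₄ vanishes.
Expanding, det = -232*c - 1247.
Setting this to zero gives c = -43/8.

c = -43/8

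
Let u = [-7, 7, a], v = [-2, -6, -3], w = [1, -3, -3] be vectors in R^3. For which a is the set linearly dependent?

a = 21/2

Place the vectors as rows of a 3×3 matrix; dependence ⇔ determinant zero.
Expanding, det = 12*a - 126.
This vanishes exactly when a = 21/2.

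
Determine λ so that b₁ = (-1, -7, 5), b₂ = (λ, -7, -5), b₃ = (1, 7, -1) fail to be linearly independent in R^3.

λ = -1

The set is linearly dependent precisely when det[b₁; b₂; b₃] = 0.
Expanding, det = 28*λ + 28.
This vanishes exactly when λ = -1.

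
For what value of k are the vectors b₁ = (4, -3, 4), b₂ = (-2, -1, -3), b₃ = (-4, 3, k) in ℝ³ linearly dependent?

Dependence holds iff the 3×3 matrix [b₁ b₂ b₃] is singular.
Expanding, det = -10*k - 40.
This vanishes exactly when k = -4.

k = -4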